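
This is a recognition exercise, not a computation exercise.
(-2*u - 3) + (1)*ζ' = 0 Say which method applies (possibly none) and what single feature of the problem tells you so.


Method: no special technique — solved for the derivative, ζ never appears on the right — this is a direct integration in u, not a differential-equations problem at heart.


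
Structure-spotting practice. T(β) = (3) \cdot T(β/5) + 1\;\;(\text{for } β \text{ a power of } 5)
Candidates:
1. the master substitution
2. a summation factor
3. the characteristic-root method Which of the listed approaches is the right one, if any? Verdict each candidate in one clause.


Method: the master substitution — treat m = log base 5 of β as the new clock: one recursion step advances m by one while β scales by 5.
- the master substitution: a fit — the right tool for this form.
- a summation factor — the recursion divides its index rather than shifting it — there is no previous-term chain for a summation factor to telescope.
- the characteristic-root method — a divided-index call is not the fixed-shift linear shape that characteristic roots solve.


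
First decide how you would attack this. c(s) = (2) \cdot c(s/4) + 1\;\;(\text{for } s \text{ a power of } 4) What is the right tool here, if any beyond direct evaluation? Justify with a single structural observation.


Method: the master substitution — the argument contracts 4-fold per step: reindex s exponentially and solve the linear recurrence in the new index.


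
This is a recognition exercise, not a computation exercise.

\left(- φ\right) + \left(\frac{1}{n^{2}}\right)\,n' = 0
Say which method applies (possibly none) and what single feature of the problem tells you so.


Technique: separation of variables — all dependence on the two variables factors apart, the defining separable shape. One could also solve this as an exact equation; with each coefficient in its own variable, separating is the same work with fewer steps.


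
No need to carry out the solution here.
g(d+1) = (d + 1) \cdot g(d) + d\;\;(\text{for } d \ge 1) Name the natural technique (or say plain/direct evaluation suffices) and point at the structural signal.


Verdict: a summation factor — one step of memory with a weight d + 1 that changes as the index grows — the summation-factor construction is built for this.


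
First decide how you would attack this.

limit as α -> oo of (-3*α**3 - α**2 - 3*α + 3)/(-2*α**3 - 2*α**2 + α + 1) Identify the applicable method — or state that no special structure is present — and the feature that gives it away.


Method: dominant-term comparison — as α grows, only the highest-degree terms matter — compare leading terms and read the limit off. l'Hôpital's at-infinity variant applies to the expression viewed as a single quotient; the leading-term comparison is the direct route.


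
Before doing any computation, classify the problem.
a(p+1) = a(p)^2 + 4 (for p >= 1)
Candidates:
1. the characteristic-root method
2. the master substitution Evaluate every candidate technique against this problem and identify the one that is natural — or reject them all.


Best approach: no special technique — a nonlinear dependence on earlier terms breaks linearity, and with it every superposition-based closed form.
- the characteristic-root method: the recursion is nonlinear in the sequence values, so no linear-modes ansatz applies.
- the master substitution: the recursive argument is a shift of the index, not a fixed fraction of it.


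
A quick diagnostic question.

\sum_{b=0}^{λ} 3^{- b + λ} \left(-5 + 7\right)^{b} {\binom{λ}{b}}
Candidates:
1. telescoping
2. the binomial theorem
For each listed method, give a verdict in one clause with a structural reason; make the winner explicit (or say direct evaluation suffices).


Technique: the binomial theorem — the binomial coefficients weight matched powers of (-5 + 7) and 3, which is exactly the expansion of a binomial power.
- telescoping — in the displayed form, no term reappears at a neighboring index to cancel against.
- the binomial theorem — applies; the problem has the shape this method handles.


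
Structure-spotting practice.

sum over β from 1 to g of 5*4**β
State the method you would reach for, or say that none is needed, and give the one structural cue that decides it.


Method: the geometric series formula — consecutive terms stand in a fixed index-free ratio — the geometric sum formula closes it.


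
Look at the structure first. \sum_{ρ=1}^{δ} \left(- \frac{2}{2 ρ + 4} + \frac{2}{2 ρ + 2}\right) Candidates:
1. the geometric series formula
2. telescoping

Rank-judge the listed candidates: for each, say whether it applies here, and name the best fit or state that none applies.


Method: telescoping — the generic term is a one-step difference of \frac{2}{2 ρ + 2}, so partial sums shortcut to endpoint evaluation.
- the geometric series formula: dividing successive terms gives an index-dependent quantity, not a constant.
- telescoping: yes, a natural case for it.


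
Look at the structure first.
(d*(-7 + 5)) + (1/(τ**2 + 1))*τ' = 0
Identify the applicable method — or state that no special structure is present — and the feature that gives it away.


Verdict: separation of variables — all dependence on the two variables factors apart, the defining separable shape. One could also solve this as an exact equation; with each coefficient in its own variable, separating is the same work with fewer steps.


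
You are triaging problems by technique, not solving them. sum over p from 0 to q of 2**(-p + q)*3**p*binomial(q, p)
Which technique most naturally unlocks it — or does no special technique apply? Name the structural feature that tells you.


Verdict: the binomial theorem — binomial(q, p) weighting matched powers of 3 and 2 is the expanded form of (3 + 2)^q — fold it back up.


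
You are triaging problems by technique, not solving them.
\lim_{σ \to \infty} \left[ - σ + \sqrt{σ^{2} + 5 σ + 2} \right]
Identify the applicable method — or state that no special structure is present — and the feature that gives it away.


Best approach: conjugate multiplication — divergence minus divergence hides a finite answer — expose it by pairing \sqrt{σ^{2} + 5 σ + 2} - σ with its conjugate.


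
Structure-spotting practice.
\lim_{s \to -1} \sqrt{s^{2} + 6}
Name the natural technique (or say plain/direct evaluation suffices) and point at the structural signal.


Diagnosis: no special technique — the function is continuous at -1; evaluation is itself the limit, no machinery required.


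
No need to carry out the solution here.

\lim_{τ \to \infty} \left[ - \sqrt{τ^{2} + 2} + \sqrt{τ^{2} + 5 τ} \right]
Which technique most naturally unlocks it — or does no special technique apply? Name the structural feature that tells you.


Verdict: conjugate multiplication — two divergent pieces with a minus sign between them and a radical in the mix: rationalize \sqrt{τ^{2} + 5 τ} - \sqrt{τ^{2} + 2} before any limit law applies.


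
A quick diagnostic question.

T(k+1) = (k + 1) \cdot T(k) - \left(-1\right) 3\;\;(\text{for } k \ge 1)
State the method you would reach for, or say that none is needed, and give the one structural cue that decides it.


Method: a summation factor — because the multiplier k + 1 is index-dependent, divide through by its running product and sum the resulting differences.


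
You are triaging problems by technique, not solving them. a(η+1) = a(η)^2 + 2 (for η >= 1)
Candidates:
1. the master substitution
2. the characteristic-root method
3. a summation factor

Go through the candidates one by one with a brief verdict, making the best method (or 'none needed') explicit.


Technique: no special technique — the map from one term to the next is curved, not linear, so linear closed-form machinery does not attach.
- the master substitution: this is shift-type recursion, outside the divide-and-conquer template.
- the characteristic-root method: the recursion is nonlinear in the sequence values, so no linear-modes ansatz applies.
- a summation factor — no summation factor applies — the rule is not linear in the sequence values.


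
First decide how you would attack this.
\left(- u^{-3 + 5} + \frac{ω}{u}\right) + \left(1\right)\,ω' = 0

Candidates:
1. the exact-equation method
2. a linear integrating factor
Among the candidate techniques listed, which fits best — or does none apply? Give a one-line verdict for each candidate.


Technique: a linear integrating factor — linear in the unknown with genuine forcing: multiply through by the exponential of the integrated coefficient and the left side closes into one derivative.
- the exact-equation method: the cross partial derivatives disagree, so no single potential exists.
- a linear integrating factor — a fit — the right tool for this form.


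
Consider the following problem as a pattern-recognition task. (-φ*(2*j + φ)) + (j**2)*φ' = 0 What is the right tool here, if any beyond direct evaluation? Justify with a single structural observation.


Diagnosis: the homogeneous substitution — scaling j and φ together leaves the slope fixed — it depends only on φ/j, so substitute the ratio. A Bernoulli rewrite works here as the equation stands — the homogeneous substitution is the more immediate reading.


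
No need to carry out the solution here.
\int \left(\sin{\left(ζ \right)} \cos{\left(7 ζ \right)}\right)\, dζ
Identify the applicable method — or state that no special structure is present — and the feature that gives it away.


Verdict: a trigonometric identity — \sin{\left(ζ \right)} \cos{\left(7 ζ \right)} mixes two frequencies; the product-to-sum identity splits it into single-frequency sinusoids.


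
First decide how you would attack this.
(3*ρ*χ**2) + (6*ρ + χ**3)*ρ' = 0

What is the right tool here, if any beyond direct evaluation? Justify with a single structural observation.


Best approach: the exact-equation method — this form is already the differential of something: the matching mixed partials of 3*ρ*χ**2 and 6*ρ + χ**3 prove it.


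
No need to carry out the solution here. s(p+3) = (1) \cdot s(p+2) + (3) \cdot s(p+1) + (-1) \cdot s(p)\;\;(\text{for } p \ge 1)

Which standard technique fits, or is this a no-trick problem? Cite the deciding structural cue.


Diagnosis: the characteristic-root method — constant coefficients and linearity mean the ansatz r^p reduces it to solving the characteristic polynomial.


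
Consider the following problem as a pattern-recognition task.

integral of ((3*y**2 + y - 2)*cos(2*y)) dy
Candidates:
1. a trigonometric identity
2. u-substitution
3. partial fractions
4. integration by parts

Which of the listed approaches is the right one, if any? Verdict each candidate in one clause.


Verdict: integration by parts — differentiate 3*y**2 + y - 2, integrate cos(2*y): each pass lowers the polynomial degree, so parts terminates.
- a trigonometric identity: neither the even-power reduction nor the product-to-sum identity applies to this structure.
- u-substitution — no subexpression of the integrand serves as a whole-integral substitution inner — individual terms may offer their own, but none carries its derivative as a factor of the full integrand; a working change of variable would have to be constructed from outside the expression.
- partial fractions — the expression is not a ratio of polynomials that decomposes further.
- integration by parts: applies; the problem has the shape this method handles.


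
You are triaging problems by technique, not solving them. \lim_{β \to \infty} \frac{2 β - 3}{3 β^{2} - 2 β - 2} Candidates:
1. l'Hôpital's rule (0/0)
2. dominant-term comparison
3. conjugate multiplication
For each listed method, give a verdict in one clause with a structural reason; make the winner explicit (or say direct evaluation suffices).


Method: dominant-term comparison — divide by the highest power of β present: lower-order terms vanish and the dominant ratio remains.
- l'Hôpital's rule (0/0): as a single quotient the expression runs to ∞/∞ at the limit point — an at-infinity form of the rule would apply, though the leading-growth comparison is the direct reading.
- dominant-term comparison — applicable, and directly so.
- conjugate multiplication — rationalization has no target — no divergent radical difference appears.


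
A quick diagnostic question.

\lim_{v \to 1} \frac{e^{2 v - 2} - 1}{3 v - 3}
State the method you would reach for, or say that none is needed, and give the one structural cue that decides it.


Best approach: l'Hôpital's rule (0/0) — both numerator and denominator vanish at 1: the genuine 0/0 indeterminate that l'Hôpital exists for. Known elementary limits would finish this too — the rule just bypasses the case analysis.


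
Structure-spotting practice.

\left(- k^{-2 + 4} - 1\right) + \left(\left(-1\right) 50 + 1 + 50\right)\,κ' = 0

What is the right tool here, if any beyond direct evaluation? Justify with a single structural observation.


Diagnosis: no special technique — solved for the derivative, κ never appears on the right — this is a direct integration in k, not a differential-equations problem at heart.


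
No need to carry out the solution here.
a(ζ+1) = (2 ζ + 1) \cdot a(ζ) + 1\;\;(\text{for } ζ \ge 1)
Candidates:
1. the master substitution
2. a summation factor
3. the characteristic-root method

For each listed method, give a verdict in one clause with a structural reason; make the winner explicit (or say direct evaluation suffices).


Method: a summation factor — the coefficient 2 ζ + 1 drifts with the index, so no fixed root exists; normalizing by the cumulative product telescopes it.
- the master substitution — the recursive argument is a shift of the index, not a fixed fraction of it.
- a summation factor — yes — fits the structure here.
- the characteristic-root method — the coefficients change with the index, which the root method cannot absorb.


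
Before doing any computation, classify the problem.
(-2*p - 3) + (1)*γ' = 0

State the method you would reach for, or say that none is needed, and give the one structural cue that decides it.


Technique: no special technique — with γ absent the equation is not coupled at all: direct integration in p.


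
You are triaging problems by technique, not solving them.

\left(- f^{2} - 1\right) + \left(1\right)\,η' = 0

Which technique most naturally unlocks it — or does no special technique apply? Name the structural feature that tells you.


Verdict: no special technique — the slope is a pure function of f; integrate both sides and be done.


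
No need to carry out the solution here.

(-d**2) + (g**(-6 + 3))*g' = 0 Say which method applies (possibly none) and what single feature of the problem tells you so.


Diagnosis: separation of variables — solved for the derivative, the right side splits multiplicatively into a function of each variable alone — divide and integrate each side. One could also solve this as an exact equation; with each coefficient in its own variable, separating is the same work with fewer steps.


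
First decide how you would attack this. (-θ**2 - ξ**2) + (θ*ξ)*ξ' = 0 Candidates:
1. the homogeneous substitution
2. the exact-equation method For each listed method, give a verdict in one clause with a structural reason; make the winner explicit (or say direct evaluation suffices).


Best approach: the homogeneous substitution — solved for the derivative, the right side is unchanged under scaling θ and ξ together — it depends only on the ratio ξ/θ, so substitute a single ratio variable. A Bernoulli rewrite works here as the equation stands — the homogeneous substitution is the more immediate reading.
- the homogeneous substitution: applies; the problem has the shape this method handles.
- the exact-equation method — the mixed-partials test fails on this split — it is not an exact differential as presented.


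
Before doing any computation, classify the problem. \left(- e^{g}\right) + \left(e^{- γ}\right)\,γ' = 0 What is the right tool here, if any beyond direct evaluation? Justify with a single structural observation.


Verdict: separation of variables — one side of the product carries the independent variable, the other the unknown — the textbook separation shape. The cross-partial test also passes here (vacuously, each side single-variable); the potential-function route would work, separation is simply more immediate.


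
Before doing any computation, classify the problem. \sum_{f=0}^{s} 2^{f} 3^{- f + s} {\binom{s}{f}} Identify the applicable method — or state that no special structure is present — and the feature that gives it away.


Verdict: the binomial theorem — {\binom{s}{f}} weighting matched powers of 2 and 3 is the expanded form of (2 + 3)^s — fold it back up.


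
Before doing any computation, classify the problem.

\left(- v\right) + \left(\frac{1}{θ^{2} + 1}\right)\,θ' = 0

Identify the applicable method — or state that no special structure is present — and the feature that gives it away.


Best approach: separation of variables — all dependence on the two variables factors apart, the defining separable shape. The cross-partial test also passes here (vacuously, each side single-variable); the potential-function route would work, separation is simply more immediate.


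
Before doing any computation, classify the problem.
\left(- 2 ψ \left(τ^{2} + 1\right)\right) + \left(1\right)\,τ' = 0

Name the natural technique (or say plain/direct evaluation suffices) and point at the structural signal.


Technique: separation of variables — all dependence on the two variables factors apart, the defining separable shape.


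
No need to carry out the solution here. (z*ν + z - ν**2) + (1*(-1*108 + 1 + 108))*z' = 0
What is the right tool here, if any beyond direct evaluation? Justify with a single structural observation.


Method: a linear integrating factor — the unknown enters only to the first power against a nonzero forcing term — the integrating-factor template applies directly.


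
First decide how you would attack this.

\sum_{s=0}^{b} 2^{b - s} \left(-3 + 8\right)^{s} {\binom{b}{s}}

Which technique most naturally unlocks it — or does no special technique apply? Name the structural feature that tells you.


Verdict: the binomial theorem — the summand is term s of a binomial expansion in (-3 + 8) and 2; the whole sum is a single power.


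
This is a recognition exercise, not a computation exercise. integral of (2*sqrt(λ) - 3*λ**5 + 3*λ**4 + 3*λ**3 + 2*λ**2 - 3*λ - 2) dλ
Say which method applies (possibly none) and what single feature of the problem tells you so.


Technique: no special technique — a term-by-term power-rule job in λ; no substitution or rearrangement earns its keep here.


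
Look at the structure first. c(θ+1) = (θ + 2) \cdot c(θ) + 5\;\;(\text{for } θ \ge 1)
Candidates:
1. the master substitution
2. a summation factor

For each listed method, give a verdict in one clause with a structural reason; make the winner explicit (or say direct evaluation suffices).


Best approach: a summation factor — with the index-dependent coefficient θ + 2, dividing by the cumulative product turns the left side into a pure difference.
- the master substitution: there is no divide-the-index recursive argument.
- a summation factor — yes — fits the structure here.


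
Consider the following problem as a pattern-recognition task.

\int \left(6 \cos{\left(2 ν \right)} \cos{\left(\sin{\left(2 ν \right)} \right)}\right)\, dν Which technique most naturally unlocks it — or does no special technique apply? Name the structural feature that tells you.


Technique: u-substitution — everything non-trivial happens through the inner expression \sin{\left(2 ν \right)}, and its derivative accounts for the remaining factor up to a constant, so set u = \sin{\left(2 ν \right)}.


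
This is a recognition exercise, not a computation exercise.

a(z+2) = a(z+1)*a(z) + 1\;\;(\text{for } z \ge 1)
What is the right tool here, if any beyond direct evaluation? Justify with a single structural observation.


Technique: no special technique — the new term depends nonlinearly on the old ones, which disqualifies every superposition-based technique.


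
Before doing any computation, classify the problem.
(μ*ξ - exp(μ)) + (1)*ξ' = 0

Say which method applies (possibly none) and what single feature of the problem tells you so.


Diagnosis: a linear integrating factor — arrange it as ξ' + μ·ξ = (the forcing term) and the integrating factor does the rest.


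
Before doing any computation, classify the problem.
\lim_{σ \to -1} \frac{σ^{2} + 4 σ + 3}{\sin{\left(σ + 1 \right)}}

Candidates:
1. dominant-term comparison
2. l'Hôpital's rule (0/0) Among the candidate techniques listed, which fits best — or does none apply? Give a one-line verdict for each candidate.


Method: l'Hôpital's rule (0/0) — the 0/0 form at -1 is the signature situation for l'Hôpital's rule. Known elementary limits would finish this too — the rule just bypasses the case analysis.
- dominant-term comparison: this limit is not decided by comparing polynomial growth at infinity.
- l'Hôpital's rule (0/0): applicable, and directly so.


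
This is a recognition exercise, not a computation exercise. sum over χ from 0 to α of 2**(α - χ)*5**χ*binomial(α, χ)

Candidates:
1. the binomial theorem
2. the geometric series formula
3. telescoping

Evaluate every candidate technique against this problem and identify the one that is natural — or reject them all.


Technique: the binomial theorem — binomial(α, χ) weighting matched powers of 5 and 2 is the expanded form of (5 + 2)^α — fold it back up.
- the binomial theorem — a fit — the right tool for this form.
- the geometric series formula: the term-to-term ratio changes with the index, so the geometric formula cannot close it.
- telescoping: writing out consecutive terms as given produces no pairwise cancellation.


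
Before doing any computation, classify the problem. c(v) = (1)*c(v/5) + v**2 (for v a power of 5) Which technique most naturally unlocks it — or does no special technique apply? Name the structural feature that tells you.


Technique: the master substitution — divide-the-index recursion (v/5 inside the call) straightens out once the index is rewritten as 5^m.


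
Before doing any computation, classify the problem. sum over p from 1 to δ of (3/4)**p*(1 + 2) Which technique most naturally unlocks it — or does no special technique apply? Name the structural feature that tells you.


Best approach: the geometric series formula — check a ratio of consecutive terms: it is 3/4, independent of the index, so the geometric formula closes the sum.


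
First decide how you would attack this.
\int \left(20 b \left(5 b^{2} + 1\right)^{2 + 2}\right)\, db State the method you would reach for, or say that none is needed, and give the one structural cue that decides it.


Diagnosis: u-substitution — a chain-rule shadow: 20 b alongside a function of 5 b^{2} + 1 means u = 5 b^{2} + 1 unwinds the composition in one step. Brute-force expansion works too — the substitution sees the structure instead of grinding through terms.


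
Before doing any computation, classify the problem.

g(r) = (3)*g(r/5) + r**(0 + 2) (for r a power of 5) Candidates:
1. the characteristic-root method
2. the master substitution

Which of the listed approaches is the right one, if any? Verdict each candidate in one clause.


Diagnosis: the master substitution — the argument r/5 divides the index by 5; the standard r = 5^m substitution converts it to a constant-shift recurrence.
- the characteristic-root method: the recursion divides its index rather than shifting it — outside the constant-shift family the root method covers.
- the master substitution — a fit — the right tool for this form.


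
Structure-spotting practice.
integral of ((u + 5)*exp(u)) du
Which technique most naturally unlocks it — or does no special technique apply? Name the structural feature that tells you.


Method: integration by parts — differentiate u + 5, integrate exp(u): each pass lowers the polynomial degree, so parts terminates.


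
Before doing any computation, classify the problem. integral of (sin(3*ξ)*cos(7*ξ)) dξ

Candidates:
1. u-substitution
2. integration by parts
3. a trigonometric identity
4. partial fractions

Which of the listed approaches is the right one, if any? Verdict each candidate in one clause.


Diagnosis: a trigonometric identity — two different frequencies multiply in sin(3*ξ)*cos(7*ξ); the product-to-sum formula separates them.
- u-substitution — no subexpression of the integrand pairs with its own derivative as a factor — individual terms may offer their own substitutions, but any change of variable covering the whole integral would have to be constructed from outside the expression.
- integration by parts: not the fit here: there is no polynomial factor to ladder down — parts can still close the trigonometric product by recursion, though the identity rewrite is the direct route.
- a trigonometric identity — yes, a natural case for it.
- partial fractions: the expression is not a ratio of polynomials that decomposes further.


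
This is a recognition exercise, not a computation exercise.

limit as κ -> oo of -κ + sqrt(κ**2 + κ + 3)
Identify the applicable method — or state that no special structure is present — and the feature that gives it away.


Technique: conjugate multiplication — an infinity-minus-infinity difference with a surviving radical — multiply by the conjugate to cancel the divergence.


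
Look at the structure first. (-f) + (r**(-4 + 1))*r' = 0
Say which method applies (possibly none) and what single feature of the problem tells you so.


Diagnosis: separation of variables — all dependence on the two variables factors apart, the defining separable shape. One could also solve this as an exact equation; with each coefficient in its own variable, separating is the same work with fewer steps.


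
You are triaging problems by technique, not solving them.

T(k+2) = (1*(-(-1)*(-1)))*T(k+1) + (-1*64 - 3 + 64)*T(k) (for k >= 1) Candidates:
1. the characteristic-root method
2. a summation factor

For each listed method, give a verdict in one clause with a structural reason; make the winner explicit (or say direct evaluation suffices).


Verdict: the characteristic-root method — no index-dependence in the weights and nothing inhomogeneous: classic characteristic-equation setup.
- the characteristic-root method — applicable, and directly so.
- a summation factor: the recurrence reaches back more than one step, outside the first-order family a summation factor normalizes.


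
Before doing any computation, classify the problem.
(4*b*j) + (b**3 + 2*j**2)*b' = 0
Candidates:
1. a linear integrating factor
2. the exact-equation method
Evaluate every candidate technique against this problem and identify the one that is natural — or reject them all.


Diagnosis: the exact-equation method — the mixed-partials test passes for 4*b*j and b**3 + 2*j**2, so a potential function exists as presented.
- a linear integrating factor — the unknown enters nonlinearly (through a power, a denominator, or a transcendental function), which the linear integrating-factor recipe cannot absorb as-is — any repair would come from a preliminary substitution, not the factor.
- the exact-equation method: yes — fits the structure here.


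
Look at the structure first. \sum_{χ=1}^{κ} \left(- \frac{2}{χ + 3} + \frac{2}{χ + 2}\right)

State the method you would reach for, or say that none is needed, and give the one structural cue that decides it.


Verdict: telescoping — each term adds \frac{2}{χ + 2} and subtracts the same expression advanced one index; that subtracted piece cancels against the next term's added copy — only the boundary terms survive.


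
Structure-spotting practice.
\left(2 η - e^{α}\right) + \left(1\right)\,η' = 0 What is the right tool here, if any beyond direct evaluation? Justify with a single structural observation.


Diagnosis: a linear integrating factor — η enters only linearly with coefficient 2; multiply by exp of the integral of 2 and the left side becomes one derivative.


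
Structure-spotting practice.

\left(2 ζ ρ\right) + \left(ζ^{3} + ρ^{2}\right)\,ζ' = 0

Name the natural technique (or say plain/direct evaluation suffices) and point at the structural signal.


Best approach: the exact-equation method — the mixed-partials test passes for 2 ζ ρ and ζ^{3} + ρ^{2}, so a potential function exists as presented.


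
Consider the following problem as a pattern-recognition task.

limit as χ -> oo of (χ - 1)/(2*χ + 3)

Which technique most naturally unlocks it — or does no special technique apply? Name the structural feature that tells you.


Verdict: dominant-term comparison — growth-rate triage: the leading powers of χ decide the limit, everything else is noise. As a single quotient, the ∞/∞ shape would yield to repeated differentiation as well — the growth comparison gets there in one look.


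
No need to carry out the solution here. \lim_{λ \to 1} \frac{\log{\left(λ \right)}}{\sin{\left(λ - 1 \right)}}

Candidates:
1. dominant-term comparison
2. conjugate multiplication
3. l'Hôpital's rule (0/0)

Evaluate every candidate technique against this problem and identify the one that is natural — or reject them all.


Method: l'Hôpital's rule (0/0) — the 0/0 form at 1 is the signature situation for l'Hôpital's rule. Known elementary limits would finish this too — the rule just bypasses the case analysis.
- dominant-term comparison — this limit is not decided by comparing polynomial growth at infinity.
- conjugate multiplication: no divergent radical difference is present for a conjugate pair to cancel.
- l'Hôpital's rule (0/0): a fit — the right tool for this form.


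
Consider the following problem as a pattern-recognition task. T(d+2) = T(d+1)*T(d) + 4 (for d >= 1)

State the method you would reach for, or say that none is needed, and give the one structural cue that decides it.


Diagnosis: no special technique — the recurrence is nonlinear in the sequence terms; no linear-recurrence method fits it as written — one iterates or studies it directly.


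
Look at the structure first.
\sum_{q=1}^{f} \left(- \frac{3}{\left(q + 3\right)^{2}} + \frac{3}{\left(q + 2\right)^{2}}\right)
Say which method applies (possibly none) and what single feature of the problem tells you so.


Technique: telescoping — the piece each term subtracts is \frac{3}{\left(q + 2\right)^{2}} advanced by one index, and it reappears with a plus sign leading the following term — the sum collapses to its boundary terms.


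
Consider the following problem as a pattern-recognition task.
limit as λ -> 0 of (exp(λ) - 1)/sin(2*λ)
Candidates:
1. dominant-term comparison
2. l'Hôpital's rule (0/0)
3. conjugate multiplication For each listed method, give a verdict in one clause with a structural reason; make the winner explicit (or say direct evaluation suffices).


Diagnosis: l'Hôpital's rule (0/0) — plug in 0: top and bottom both hit zero, so differentiate each and retry. A first-order expansion at the point is an equally standard path; the rule packages it.
- dominant-term comparison — leading-power comparison does not apply to this form.
- l'Hôpital's rule (0/0) — applicable, and directly so.
- conjugate multiplication — no difference of divergent radicals appears, so rationalizing has nothing to cancel.


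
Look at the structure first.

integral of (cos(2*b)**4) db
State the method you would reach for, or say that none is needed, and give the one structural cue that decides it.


Best approach: a trigonometric identity — the even trigonometric power cos(2*b)**4 reduces by a double-angle identity before any integration is attempted.


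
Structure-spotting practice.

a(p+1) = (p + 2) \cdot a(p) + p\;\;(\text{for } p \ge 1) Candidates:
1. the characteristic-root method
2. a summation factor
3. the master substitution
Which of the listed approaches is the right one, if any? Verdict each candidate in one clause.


Best approach: a summation factor — the coefficient p + 2 drifts with the index, so no fixed root exists; normalizing by the cumulative product telescopes it.
- the characteristic-root method — the coefficients change with the index, which the root method cannot absorb.
- a summation factor: yes — fits the structure here.
- the master substitution: with no divided-index recursive call, reindexing by powers of a base buys nothing.


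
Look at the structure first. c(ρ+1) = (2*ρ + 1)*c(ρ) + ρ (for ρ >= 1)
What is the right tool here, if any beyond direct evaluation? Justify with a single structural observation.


Diagnosis: a summation factor — the coefficient 2*ρ + 1 drifts with the index, so no fixed root exists; normalizing by the cumulative product telescopes it.


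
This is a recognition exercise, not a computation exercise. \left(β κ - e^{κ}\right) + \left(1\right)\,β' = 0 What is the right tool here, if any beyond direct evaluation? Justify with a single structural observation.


Best approach: a linear integrating factor — first power of β, nonzero forcing: the integrating-factor recipe applies verbatim with p = κ.


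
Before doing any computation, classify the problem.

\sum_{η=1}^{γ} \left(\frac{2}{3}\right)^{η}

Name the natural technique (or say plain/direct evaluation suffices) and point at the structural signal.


Diagnosis: the geometric series formula — each term is \frac{2}{3} times the previous one, so the geometric-series formula applies directly.


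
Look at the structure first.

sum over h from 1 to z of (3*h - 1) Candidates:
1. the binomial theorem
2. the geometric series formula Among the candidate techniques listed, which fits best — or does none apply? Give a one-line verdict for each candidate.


Diagnosis: no special technique — Faulhaber territory: sum each constant-multiple power of h with its closed-form formula, no trick required.
- the binomial theorem: the summand does not match any term pattern of an expanded binomial power.
- the geometric series formula: dividing successive terms gives an index-dependent quantity, not a constant.


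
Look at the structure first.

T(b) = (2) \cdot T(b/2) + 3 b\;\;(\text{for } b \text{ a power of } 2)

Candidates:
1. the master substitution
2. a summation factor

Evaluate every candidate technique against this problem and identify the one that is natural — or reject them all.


Verdict: the master substitution — treat m = log base 2 of b as the new clock: one recursion step advances m by one while b scales by 2.
- the master substitution — applicable, and directly so.
- a summation factor: the recursion divides its index rather than shifting it — there is no previous-term chain for a summation factor to telescope.


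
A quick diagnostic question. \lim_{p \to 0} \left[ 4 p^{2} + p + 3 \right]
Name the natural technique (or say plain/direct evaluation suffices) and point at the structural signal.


Method: no special technique — no vanishing denominator and no indeterminate clash at the point — evaluation is immediate.


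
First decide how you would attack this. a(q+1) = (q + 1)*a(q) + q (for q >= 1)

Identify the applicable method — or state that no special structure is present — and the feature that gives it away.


Best approach: a summation factor — it is first-order linear but the coefficient q + 1 depends on the index, so multiply through by a summation factor to telescope it.


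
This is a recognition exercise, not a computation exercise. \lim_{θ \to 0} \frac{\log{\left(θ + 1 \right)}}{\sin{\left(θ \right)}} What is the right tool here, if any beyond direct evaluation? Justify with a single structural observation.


Technique: l'Hôpital's rule (0/0) — both numerator and denominator vanish at 0: the genuine 0/0 indeterminate that l'Hôpital exists for. Known elementary limits would finish this too — the rule just bypasses the case analysis.


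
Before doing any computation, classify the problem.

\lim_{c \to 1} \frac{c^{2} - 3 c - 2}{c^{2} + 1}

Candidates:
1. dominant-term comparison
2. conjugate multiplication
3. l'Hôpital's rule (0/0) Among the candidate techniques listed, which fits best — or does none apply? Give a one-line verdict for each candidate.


Diagnosis: no special technique — no vanishing denominator and no indeterminate clash at the point — evaluation is immediate.
- dominant-term comparison — this is not a rational comparison of growth rates at infinity.
- conjugate multiplication — multiplying by a conjugate would not remove any indeterminacy here.
- l'Hôpital's rule (0/0): substituting the point produces a determinate value, not a 0 over 0 clash.


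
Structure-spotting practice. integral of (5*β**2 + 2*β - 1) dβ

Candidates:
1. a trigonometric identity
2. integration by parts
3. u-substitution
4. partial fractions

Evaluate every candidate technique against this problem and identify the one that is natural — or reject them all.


Diagnosis: no special technique — every term is a constant multiple of a power of β; term-wise power-rule integration needs no preliminary transformation.
- a trigonometric identity — there is no trigonometric structure at all — the integrand carries no sine or cosine to rewrite.
- integration by parts: splitting off a factor buys nothing — the integrand integrates directly without parts.
- u-substitution — no substitution does more than relabel what direct integration already handles.
- partial fractions — the expression is not a ratio of polynomials that decomposes further.


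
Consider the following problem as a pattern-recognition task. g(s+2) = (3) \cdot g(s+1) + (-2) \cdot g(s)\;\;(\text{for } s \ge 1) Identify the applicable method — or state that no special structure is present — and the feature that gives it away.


Best approach: the characteristic-root method — every coefficient is a fixed number and the forcing is zero — substitute r^s and read off the root equation.


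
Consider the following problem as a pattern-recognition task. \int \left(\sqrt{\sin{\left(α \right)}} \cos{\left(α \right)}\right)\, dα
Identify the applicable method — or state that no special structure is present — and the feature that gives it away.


Verdict: u-substitution — set u = \sin{\left(α \right)}: a constant multiple of its derivative, namely \cos{\left(α \right)}, is present as a factor once the integrand is collected, so the du is sitting there waiting.


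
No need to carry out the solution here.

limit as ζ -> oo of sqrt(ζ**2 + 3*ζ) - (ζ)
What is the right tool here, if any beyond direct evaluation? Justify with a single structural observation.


Diagnosis: conjugate multiplication — the difference sqrt(ζ**2 + 3*ζ) - ζ is an ∞ − ∞ stalemate; its conjugate partner breaks the tie.


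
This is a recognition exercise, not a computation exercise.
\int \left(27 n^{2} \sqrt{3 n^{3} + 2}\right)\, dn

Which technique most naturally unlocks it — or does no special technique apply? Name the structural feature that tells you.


Method: u-substitution — viewed as a product, the integrand is a composition evaluated at 3 n^{3} + 2 times (a constant multiple of) that inner expression's derivative, so u = 3 n^{3} + 2 makes it elementary.


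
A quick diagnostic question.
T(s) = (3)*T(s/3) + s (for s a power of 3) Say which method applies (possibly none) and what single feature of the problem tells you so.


Technique: the master substitution — the argument shrinks by the factor 3, so measure the index on a logarithmic scale and the recursion becomes a shift.
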